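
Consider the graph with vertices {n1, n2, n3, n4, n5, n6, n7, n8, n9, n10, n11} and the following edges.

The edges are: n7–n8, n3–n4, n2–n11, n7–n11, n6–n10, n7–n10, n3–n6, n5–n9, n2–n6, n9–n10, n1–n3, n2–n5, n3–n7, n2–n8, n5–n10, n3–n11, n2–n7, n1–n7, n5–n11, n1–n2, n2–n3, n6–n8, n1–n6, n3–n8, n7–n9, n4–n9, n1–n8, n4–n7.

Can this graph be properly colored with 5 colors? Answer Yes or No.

The chromatic number is 5. n1, n2, n3, n6, n8 are pairwise adjacent (a clique of size 5), so at least 5 colors are needed.
One proper 5-coloring: n1=purple, n2=blue, n3=green, n4=yellow, n5=red, n6=red, n7=red, n8=yellow, n9=blue, n10=green, n11=yellow.
That is already a proper 5-coloring.

Yes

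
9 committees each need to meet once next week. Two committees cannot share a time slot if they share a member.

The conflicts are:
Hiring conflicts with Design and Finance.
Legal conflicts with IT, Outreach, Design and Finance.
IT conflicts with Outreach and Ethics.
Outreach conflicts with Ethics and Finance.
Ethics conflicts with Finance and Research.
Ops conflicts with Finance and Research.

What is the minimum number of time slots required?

3

Legal, Outreach, Finance are mutually in conflict, so at least 3 time slots are needed.
Using 3 time slots: Hiring=2, Legal=2, IT=1, Outreach=3, Ethics=2, Ops=2, Design=1, Finance=1, Research=1. Every pair that conflicts lands in different time slots.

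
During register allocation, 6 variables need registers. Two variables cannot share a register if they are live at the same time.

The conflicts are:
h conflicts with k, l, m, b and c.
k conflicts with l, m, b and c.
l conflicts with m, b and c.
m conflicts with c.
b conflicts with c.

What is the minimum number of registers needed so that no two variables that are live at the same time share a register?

h, k, l, m, c are mutually in conflict, so at least 5 registers are needed.
5 registers suffice: h=2, k=1, l=3, m=5, b=5, c=4. Each listed conflict is separated.

5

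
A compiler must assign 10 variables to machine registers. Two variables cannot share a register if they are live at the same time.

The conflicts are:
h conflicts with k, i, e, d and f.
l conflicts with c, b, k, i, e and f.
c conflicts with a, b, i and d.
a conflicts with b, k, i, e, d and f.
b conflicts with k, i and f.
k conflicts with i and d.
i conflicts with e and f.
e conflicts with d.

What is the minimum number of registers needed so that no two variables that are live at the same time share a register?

l, c, b, i pairwise conflict, so at least 4 registers are needed.
A valid assignment using 4 registers: h=2, l=2, c=3, a=2, b=4, k=3, i=1, e=3, d=1, f=3. Every pair that conflicts lands in different registers.

4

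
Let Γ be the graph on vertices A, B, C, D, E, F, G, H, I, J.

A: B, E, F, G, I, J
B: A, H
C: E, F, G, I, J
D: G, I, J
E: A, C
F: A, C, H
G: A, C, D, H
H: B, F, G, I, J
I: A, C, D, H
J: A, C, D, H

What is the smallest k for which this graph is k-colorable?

C and F are adjacent, so at least 2 colors are needed.
2 colors suffice: color 1 → {A, C, D, H}; color 2 → {B, E, F, G, I, J}. No two adjacent vertices share a color.

2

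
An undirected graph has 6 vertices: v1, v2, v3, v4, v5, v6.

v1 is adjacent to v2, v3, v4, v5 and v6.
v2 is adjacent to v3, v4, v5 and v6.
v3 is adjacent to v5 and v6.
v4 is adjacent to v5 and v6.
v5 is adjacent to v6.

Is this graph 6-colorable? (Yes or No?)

The chromatic number is 5. v1, v2, v3, v5, v6 are pairwise adjacent (a clique of size 5), so at least 5 colors are needed.
5 colors suffice: color 1 → {v6}; color 2 → {v2}; color 3 → {v5}; color 4 → {v1}; color 5 → {v3, v4}.
Since 6 ≥ 5, a proper 6-coloring certainly exists.

Yes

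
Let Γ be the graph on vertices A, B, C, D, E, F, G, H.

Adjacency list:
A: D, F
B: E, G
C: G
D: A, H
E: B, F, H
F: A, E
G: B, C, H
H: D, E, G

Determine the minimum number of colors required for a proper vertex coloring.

3

The cycle F-A-D-H-E-F has odd length 5, so it cannot be 2-colored; at least 3 colors are needed.
One proper 3-coloring: A=1, B=1, C=1, D=2, E=2, F=3, G=2, H=1. No two adjacent vertices share a color.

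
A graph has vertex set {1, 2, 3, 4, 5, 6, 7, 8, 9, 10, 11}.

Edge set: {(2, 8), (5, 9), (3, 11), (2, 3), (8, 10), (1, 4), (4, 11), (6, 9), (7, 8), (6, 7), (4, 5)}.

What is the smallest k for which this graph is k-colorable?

3

The cycle 8-2-3-11-4-5-9-6-7-8 has odd length 9, so it cannot be 2-colored; at least 3 colors are needed.
One proper 3-coloring: 1=b, 2=b, 3=a, 4=a, 5=b, 6=c, 7=b, 8=a, 9=a, 10=b, 11=b. No two adjacent vertices share a color.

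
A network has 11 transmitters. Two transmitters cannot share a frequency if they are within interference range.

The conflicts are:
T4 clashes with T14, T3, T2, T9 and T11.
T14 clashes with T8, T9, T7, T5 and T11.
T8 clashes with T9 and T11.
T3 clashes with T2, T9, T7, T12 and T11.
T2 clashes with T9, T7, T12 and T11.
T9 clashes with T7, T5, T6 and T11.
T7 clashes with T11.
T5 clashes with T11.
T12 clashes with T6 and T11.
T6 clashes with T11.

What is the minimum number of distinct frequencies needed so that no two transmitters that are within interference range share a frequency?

5

T4, T3, T2, T9, T11 are mutually in conflict, so at least 5 frequencies are needed.
Using 5 frequencies: T4=5, T14=3, T8=4, T3=3, T2=4, T9=2, T7=5, T5=4, T12=2, T6=3, T11=1. Every pair that conflicts lands in different frequencies.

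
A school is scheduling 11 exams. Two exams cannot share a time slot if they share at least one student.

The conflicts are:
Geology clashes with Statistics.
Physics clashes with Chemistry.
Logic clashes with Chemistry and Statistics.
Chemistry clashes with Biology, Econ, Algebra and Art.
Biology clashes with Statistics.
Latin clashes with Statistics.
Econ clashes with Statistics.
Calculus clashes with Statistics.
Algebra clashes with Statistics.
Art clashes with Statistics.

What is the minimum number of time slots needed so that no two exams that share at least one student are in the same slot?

Chemistry and Econ conflict, so at least 2 time slots are needed.
2 time slots suffice: Geology=2, Physics=2, Logic=2, Chemistry=1, Biology=2, Latin=2, Econ=2, Calculus=2, Algebra=2, Art=2, Statistics=1. Each listed conflict is separated.

2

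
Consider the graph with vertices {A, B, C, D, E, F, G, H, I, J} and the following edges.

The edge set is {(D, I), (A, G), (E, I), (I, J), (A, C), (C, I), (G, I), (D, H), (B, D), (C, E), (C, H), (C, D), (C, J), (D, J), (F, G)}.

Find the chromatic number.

4

C, D, I, J form a clique, so at least 4 colors are needed.
4 colors suffice: color 1 → {B, C, G}; color 2 → {A, F, H, I}; color 3 → {D, E}; color 4 → {J}. Every edge joins two different colors.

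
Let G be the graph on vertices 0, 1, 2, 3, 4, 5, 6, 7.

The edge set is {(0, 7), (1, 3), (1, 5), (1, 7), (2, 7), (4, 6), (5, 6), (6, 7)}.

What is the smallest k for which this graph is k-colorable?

1 and 5 are adjacent, so at least 2 colors are needed.
2 colors suffice: color a → {3, 4, 5, 7}; color b → {0, 1, 2, 6}. Every edge joins two different colors.

2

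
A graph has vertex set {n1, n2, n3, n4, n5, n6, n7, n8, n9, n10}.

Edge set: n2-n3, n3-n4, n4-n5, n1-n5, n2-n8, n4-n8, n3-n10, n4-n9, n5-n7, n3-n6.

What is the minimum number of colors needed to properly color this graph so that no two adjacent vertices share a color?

n4 and n5 are adjacent, so at least 2 colors are needed.
2 colors suffice: color 1 → {n1, n2, n4, n6, n7, n10}; color 2 → {n3, n5, n8, n9}. Every edge joins two different colors.

2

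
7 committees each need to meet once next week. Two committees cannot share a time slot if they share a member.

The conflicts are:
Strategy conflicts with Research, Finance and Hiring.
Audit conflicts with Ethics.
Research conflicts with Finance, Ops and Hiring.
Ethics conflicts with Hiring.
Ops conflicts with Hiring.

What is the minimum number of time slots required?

3

Strategy, Research, Finance all conflict with each other, so at least 3 time slots are needed.
3 time slots suffice: Strategy=3, Audit=2, Research=1, Finance=2, Ethics=1, Ops=3, Hiring=2. Each listed conflict is separated.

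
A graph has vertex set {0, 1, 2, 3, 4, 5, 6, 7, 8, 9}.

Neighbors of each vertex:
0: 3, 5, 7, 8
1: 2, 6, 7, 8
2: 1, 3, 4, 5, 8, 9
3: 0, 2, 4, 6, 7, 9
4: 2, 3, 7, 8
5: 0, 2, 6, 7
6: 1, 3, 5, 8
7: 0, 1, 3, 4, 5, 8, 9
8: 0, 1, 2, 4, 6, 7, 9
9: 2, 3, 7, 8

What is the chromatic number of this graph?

1, 6, 8 are mutually adjacent, so at least 3 colors are needed.
3 colors suffice: color a → {2, 6, 7}; color b → {3, 5, 8}; color c → {0, 1, 4, 9}. Every edge joins two different colors.

3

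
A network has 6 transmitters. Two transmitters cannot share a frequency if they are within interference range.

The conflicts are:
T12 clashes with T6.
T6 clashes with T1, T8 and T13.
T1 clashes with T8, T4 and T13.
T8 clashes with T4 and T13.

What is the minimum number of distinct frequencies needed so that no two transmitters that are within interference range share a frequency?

T6, T1, T8, T13 all conflict with each other, so at least 4 frequencies are needed.
A valid assignment using 4 frequencies: T12=2, T6=1, T1=3, T8=2, T4=1, T13=4. Each listed conflict is separated.

4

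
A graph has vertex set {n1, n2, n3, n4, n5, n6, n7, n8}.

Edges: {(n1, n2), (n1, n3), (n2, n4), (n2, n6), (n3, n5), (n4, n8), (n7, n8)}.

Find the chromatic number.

n2 and n6 are adjacent, so at least 2 colors are needed.
2 colors suffice: color red → {n2, n3, n8}; color blue → {n1, n4, n5, n6, n7}. Each edge has distinct colors on its endpoints.

2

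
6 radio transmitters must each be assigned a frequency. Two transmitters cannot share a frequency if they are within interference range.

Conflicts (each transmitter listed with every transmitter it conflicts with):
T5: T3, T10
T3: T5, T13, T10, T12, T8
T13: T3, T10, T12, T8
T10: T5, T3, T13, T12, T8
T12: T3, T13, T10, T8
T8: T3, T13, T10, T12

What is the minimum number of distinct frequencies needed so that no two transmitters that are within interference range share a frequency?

T3, T13, T10, T12, T8 all conflict with each other, so at least 5 frequencies are needed.
A valid assignment using 5 frequencies: T5=3, T3=1, T13=4, T10=2, T12=3, T8=5. Each listed conflict is separated.

5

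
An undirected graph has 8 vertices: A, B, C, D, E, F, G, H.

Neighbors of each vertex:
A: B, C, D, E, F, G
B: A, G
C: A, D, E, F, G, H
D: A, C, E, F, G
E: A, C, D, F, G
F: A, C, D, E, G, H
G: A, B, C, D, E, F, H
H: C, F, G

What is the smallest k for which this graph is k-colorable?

6

A, C, D, E, F, G are pairwise adjacent (a clique of size 6), so at least 6 colors are needed.
A valid assignment using 6 colors: A=2, B=3, C=3, D=5, E=6, F=4, G=1, H=2. Each edge has distinct colors on its endpoints.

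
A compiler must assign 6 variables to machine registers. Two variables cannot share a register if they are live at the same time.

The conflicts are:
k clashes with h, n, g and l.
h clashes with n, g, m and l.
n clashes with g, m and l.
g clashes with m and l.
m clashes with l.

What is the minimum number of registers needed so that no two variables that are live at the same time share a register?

h, n, g, m, l are mutually in conflict, so at least 5 registers are needed.
5 registers suffice: k=5, h=3, n=2, g=4, m=5, l=1. No two conflicting variables share a register.

5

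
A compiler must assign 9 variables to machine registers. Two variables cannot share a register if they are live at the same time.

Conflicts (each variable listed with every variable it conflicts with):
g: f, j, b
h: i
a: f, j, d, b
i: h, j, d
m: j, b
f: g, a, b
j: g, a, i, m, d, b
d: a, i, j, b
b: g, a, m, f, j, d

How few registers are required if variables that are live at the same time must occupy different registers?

4

a, j, d, b all conflict with each other, so at least 4 registers are needed.
4 registers suffice: register 1 → {h, f, j}; register 2 → {i, b}; register 3 → {g, m, d}; register 4 → {a}. Each listed conflict is separated.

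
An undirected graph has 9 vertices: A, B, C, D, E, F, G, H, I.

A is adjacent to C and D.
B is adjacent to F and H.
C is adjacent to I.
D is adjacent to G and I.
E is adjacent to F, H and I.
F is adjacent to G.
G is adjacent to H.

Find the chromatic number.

The cycle D-G-F-E-I-D has odd length 5, so it cannot be 2-colored; at least 3 colors are needed.
3 colors suffice: color 1 → {A, F, H, I}; color 2 → {B, C, D, E}; color 3 → {G}. No two adjacent vertices share a color.

3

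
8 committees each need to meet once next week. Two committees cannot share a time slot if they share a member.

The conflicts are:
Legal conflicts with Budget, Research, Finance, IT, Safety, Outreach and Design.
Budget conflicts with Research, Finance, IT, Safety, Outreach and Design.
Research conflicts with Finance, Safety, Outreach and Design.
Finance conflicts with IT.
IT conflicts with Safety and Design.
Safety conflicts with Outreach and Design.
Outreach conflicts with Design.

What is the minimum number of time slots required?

Legal, Budget, Research, Safety, Outreach, Design are mutually in conflict, so at least 6 time slots are needed.
6 time slots suffice: time slot 1 → {Budget}; time slot 2 → {Legal}; time slot 3 → {Finance, Design}; time slot 4 → {Safety}; time slot 5 → {Research, IT}; time slot 6 → {Outreach}. Each listed conflict is separated.

6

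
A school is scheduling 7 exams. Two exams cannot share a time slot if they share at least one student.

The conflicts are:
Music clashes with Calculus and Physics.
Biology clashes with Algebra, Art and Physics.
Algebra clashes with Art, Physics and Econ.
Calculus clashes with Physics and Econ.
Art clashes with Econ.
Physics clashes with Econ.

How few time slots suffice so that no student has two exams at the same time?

Calculus, Physics, Econ are mutually in conflict, so at least 3 time slots are needed.
3 time slots suffice: time slot 1 → {Art, Physics}; time slot 2 → {Music, Biology, Econ}; time slot 3 → {Algebra, Calculus}. No two conflicting exams share a time slot.

3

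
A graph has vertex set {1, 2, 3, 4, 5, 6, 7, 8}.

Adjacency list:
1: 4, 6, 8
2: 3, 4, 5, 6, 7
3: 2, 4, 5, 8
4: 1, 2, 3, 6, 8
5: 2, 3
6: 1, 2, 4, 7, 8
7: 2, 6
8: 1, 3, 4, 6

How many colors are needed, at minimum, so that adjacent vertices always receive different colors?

1, 4, 6, 8 are pairwise adjacent (a clique of size 4), so at least 4 colors are needed.
4 colors suffice: color red → {3, 6}; color blue → {4, 5, 7}; color green → {2, 8}; color yellow → {1}. Each edge has distinct colors on its endpoints.

4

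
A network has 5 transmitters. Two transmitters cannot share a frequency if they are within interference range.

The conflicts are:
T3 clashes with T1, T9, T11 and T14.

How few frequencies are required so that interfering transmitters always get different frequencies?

T3 and T1 conflict, so at least 2 frequencies are needed.
Using 2 frequencies: T3=1, T1=2, T9=2, T11=2, T14=2. No two conflicting transmitters share a frequency.

2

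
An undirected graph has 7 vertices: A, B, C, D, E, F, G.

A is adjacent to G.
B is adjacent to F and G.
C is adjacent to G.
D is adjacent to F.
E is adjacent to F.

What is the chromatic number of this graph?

C and G are adjacent, so at least 2 colors are needed.
One proper 2-coloring: A=2, B=2, C=2, D=2, E=2, F=1, G=1. Every edge joins two different colors.

2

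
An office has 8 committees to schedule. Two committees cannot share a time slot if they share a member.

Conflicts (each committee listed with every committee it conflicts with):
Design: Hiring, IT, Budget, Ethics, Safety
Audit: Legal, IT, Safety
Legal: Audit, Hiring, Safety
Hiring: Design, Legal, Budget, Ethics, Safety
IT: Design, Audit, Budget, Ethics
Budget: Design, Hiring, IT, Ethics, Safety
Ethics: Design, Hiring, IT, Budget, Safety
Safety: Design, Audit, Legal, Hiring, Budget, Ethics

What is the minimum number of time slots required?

Design, Hiring, Budget, Ethics, Safety pairwise conflict, so at least 5 time slots are needed.
5 time slots suffice: time slot 1 → {IT, Safety}; time slot 2 → {Audit, Hiring}; time slot 3 → {Legal, Budget}; time slot 4 → {Design}; time slot 5 → {Ethics}. Every pair that conflicts lands in different time slots.

5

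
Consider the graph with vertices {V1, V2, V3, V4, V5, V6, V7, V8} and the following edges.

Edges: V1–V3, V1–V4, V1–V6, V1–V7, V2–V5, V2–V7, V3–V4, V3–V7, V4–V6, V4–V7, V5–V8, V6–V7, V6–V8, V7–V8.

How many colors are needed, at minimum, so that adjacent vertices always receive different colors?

V1, V3, V4, V7 are pairwise adjacent (a clique of size 4), so at least 4 colors are needed.
One proper 4-coloring: V1=2, V2=2, V3=3, V4=4, V5=1, V6=3, V7=1, V8=2. Every edge joins two different colors.

4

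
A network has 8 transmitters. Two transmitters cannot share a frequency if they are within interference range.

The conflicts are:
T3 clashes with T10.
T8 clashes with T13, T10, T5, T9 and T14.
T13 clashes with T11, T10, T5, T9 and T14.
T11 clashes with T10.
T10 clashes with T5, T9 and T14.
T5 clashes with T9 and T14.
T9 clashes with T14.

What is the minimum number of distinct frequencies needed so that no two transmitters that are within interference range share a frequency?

T8, T13, T10, T5, T9, T14 pairwise conflict, so at least 6 frequencies are needed.
6 frequencies suffice: frequency 1 → {T10}; frequency 2 → {T3, T13}; frequency 3 → {T11, T14}; frequency 4 → {T9}; frequency 5 → {T5}; frequency 6 → {T8}. Every pair that conflicts lands in different frequencies.

6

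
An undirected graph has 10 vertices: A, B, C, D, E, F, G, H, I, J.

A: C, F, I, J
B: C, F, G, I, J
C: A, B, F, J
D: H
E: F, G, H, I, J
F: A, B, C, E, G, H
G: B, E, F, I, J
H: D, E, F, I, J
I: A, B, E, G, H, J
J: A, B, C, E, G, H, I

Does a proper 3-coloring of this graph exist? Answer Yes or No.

No

E, G, I, J are pairwise adjacent (a clique of size 4), so at least 4 colors are needed.
So 3 colors are not enough.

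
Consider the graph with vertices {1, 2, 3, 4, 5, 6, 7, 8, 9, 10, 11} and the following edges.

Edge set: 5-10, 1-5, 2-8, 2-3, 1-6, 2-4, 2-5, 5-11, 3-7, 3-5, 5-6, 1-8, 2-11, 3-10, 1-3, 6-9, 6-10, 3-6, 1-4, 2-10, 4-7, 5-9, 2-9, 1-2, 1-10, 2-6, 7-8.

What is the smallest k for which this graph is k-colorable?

6

1, 2, 3, 5, 6, 10 form a clique, so at least 6 colors are needed.
6 colors suffice: 1=blue, 2=red, 3=purple, 4=green, 5=green, 6=yellow, 7=red, 8=green, 9=blue, 10=orange, 11=blue. Each edge has distinct colors on its endpoints.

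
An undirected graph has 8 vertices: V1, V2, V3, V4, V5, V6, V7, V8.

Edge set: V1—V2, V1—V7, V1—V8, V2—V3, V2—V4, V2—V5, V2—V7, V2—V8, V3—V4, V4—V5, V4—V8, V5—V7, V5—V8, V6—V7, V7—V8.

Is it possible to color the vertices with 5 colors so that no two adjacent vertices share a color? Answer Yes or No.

The chromatic number is 4. V1, V2, V7, V8 are mutually adjacent (a clique of size 4), so at least 4 colors are needed.
4 colors suffice: color 1 → {V2, V6}; color 2 → {V3, V8}; color 3 → {V4, V7}; color 4 → {V1, V5}.
Since 5 ≥ 4, a proper 5-coloring certainly exists.

Yes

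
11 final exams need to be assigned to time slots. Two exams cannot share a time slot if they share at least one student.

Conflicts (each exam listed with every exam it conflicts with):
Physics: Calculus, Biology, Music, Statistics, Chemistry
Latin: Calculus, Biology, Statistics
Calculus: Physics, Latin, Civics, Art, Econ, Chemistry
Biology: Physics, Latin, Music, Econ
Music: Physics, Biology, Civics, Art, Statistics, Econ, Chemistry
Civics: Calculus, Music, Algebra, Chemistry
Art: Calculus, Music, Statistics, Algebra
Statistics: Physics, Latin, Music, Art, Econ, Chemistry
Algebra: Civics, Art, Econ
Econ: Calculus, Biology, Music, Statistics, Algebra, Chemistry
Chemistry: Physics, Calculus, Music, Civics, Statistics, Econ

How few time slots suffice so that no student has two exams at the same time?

4

Physics, Music, Statistics, Chemistry all conflict with each other, so at least 4 time slots are needed.
4 time slots suffice: time slot 1 → {Calculus, Music, Algebra}; time slot 2 → {Physics, Latin, Civics, Art, Econ}; time slot 3 → {Biology, Statistics}; time slot 4 → {Chemistry}. Every pair that conflicts lands in different time slots.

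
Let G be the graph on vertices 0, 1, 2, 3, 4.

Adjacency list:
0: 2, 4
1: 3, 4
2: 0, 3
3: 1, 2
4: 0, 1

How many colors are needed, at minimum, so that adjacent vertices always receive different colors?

The cycle 4-0-2-3-1-4 has odd length 5, so it cannot be 2-colored; at least 3 colors are needed.
3 colors suffice: 0=b, 1=a, 2=a, 3=b, 4=c. No two adjacent vertices share a color.

3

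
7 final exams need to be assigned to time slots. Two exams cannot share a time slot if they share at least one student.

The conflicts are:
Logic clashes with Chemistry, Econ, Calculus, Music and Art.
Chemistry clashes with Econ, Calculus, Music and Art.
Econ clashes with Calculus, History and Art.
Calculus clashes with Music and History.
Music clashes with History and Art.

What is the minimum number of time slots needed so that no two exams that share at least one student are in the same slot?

Logic, Chemistry, Econ, Art all conflict with each other, so at least 4 time slots are needed.
4 time slots suffice: time slot 1 → {Logic, History}; time slot 2 → {Econ, Music}; time slot 3 → {Chemistry}; time slot 4 → {Calculus, Art}. No two conflicting exams share a time slot.

4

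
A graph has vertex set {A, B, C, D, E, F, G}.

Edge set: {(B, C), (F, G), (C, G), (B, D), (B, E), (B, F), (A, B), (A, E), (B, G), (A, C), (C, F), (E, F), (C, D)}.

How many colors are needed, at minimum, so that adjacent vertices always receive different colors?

4

B, C, F, G are mutually adjacent (a clique of size 4), so at least 4 colors are needed.
4 colors suffice: color 1 → {B}; color 2 → {C, E}; color 3 → {A, D, F}; color 4 → {G}. Each edge has distinct colors on its endpoints.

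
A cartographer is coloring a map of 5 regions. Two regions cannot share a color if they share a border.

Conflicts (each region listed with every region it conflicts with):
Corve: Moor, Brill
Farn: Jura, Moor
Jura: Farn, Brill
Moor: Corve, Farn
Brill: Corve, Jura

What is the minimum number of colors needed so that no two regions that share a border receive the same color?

The cycle Moor-Corve-Brill-Jura-Farn-Moor has odd length 5, so it cannot be 2-colored; at least 3 colors are needed.
3 colors suffice: color 1 → {Moor, Brill}; color 2 → {Corve, Farn}; color 3 → {Jura}. Each listed conflict is separated.

3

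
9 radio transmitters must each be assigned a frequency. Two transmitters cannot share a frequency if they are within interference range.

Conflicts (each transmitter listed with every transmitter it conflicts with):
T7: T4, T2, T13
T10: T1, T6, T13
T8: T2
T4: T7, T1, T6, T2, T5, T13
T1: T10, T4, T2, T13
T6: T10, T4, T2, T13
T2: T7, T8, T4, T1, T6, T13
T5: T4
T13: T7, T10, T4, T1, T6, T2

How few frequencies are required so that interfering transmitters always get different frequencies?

T4, T6, T2, T13 all conflict with each other, so at least 4 frequencies are needed.
4 frequencies suffice: frequency 1 → {T10, T8, T4}; frequency 2 → {T2, T5}; frequency 3 → {T13}; frequency 4 → {T7, T1, T6}. Every pair that conflicts lands in different frequencies.

4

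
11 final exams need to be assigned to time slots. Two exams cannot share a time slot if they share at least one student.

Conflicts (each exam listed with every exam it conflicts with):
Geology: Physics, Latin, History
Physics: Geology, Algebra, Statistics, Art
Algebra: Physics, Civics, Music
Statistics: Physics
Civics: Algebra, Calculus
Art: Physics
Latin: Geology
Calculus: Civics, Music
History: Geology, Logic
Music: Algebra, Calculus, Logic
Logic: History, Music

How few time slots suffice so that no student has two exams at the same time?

2

Music and Logic conflict, so at least 2 time slots are needed.
Using 2 time slots: Geology=2, Physics=1, Algebra=2, Statistics=2, Civics=1, Art=2, Latin=1, Calculus=2, History=1, Music=1, Logic=2. Every pair that conflicts lands in different time slots.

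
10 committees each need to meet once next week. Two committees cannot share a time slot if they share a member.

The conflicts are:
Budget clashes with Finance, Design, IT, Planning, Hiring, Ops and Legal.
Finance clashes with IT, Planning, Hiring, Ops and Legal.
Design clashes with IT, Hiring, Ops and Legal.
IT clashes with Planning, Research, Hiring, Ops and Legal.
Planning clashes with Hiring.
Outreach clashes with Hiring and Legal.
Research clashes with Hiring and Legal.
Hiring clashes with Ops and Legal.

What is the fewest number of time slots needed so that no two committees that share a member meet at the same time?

5

Budget, Finance, IT, Hiring, Ops all conflict with each other, so at least 5 time slots are needed.
A valid assignment using 5 time slots: Budget=4, Finance=5, Design=5, IT=2, Planning=3, Outreach=2, Research=4, Hiring=1, Ops=3, Legal=3. Each listed conflict is separated.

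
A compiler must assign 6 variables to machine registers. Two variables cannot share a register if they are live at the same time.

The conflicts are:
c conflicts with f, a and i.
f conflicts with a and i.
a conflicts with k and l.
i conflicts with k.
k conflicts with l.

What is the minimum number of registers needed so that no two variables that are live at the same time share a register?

c, f, i are mutually in conflict, so at least 3 registers are needed.
3 registers suffice: register 1 → {a, i}; register 2 → {f, k}; register 3 → {c, l}. Each listed conflict is separated.

3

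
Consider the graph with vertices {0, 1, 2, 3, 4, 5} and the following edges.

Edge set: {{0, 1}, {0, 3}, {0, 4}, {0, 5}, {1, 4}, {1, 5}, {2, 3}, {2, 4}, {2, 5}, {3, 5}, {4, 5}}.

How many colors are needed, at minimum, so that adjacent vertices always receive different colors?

0, 1, 4, 5 form a clique, so at least 4 colors are needed.
One proper 4-coloring: 0=b, 1=d, 2=b, 3=c, 4=c, 5=a. No two adjacent vertices share a color.

4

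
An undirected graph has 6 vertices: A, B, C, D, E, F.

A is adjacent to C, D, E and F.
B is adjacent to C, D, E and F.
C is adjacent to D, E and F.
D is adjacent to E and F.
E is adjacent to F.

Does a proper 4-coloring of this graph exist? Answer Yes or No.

No

A, C, D, E, F are pairwise adjacent (a clique of size 5), so at least 5 colors are needed.
So 4 colors are not enough.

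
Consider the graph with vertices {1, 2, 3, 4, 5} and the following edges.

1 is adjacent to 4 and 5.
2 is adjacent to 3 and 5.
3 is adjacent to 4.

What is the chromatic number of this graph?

The cycle 3-4-1-5-2-3 has odd length 5, so it cannot be 2-colored; at least 3 colors are needed.
A valid assignment using 3 colors: 1=red, 2=blue, 3=red, 4=blue, 5=green. Every edge joins two different colors.

3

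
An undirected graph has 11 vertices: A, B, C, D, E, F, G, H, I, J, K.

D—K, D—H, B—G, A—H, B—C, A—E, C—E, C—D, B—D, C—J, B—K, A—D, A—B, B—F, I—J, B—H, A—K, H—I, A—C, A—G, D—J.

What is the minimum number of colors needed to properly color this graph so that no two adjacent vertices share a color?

A, B, C, D form a clique, so at least 4 colors are needed.
4 colors suffice: color red → {B, E, J}; color blue → {A, F, I}; color green → {D, G}; color yellow → {C, H, K}. Every edge joins two different colors.

4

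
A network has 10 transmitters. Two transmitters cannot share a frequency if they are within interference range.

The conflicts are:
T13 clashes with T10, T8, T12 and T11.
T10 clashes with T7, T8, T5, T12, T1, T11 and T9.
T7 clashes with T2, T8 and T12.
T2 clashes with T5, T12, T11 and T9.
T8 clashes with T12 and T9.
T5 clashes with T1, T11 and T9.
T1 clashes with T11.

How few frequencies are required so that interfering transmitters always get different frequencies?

4

T10, T5, T1, T11 all conflict with each other, so at least 4 frequencies are needed.
4 frequencies suffice: frequency 1 → {T10, T2}; frequency 2 → {T12, T11, T9}; frequency 3 → {T8, T5}; frequency 4 → {T13, T7, T1}. Every pair that conflicts lands in different frequencies.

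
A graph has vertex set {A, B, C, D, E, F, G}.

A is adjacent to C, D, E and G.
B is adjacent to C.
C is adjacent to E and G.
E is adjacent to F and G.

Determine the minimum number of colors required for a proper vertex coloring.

4

A, C, E, G are mutually adjacent (a clique of size 4), so at least 4 colors are needed.
4 colors suffice: color 1 → {C, D, F}; color 2 → {B, E}; color 3 → {A}; color 4 → {G}. No two adjacent vertices share a color.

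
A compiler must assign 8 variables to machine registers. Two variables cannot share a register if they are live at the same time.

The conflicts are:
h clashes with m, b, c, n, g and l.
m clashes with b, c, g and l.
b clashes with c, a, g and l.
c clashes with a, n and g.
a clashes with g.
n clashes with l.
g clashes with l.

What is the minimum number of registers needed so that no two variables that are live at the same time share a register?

h, m, b, g, l are mutually in conflict, so at least 5 registers are needed.
5 registers suffice: register 1 → {b, n}; register 2 → {h, a}; register 3 → {g}; register 4 → {c, l}; register 5 → {m}. No two conflicting variables share a register.

5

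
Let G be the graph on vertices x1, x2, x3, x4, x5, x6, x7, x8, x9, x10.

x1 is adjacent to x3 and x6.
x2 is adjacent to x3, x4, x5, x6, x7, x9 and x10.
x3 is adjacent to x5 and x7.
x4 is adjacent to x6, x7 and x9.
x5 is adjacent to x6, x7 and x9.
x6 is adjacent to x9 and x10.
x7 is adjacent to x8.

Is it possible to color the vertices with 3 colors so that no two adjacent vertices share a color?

x2, x3, x5, x7 are pairwise adjacent (a clique of size 4), so at least 4 colors are needed.
So 3 colors are not enough.

No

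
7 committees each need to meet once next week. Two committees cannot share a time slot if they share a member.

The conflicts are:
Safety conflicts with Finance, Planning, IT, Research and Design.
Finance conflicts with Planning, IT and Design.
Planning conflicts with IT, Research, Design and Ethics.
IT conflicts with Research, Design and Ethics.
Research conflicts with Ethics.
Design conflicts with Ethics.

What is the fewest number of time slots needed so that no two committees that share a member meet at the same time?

5

Safety, Finance, Planning, IT, Design all conflict with each other, so at least 5 time slots are needed.
5 time slots suffice: time slot 1 → {IT}; time slot 2 → {Planning}; time slot 3 → {Safety, Ethics}; time slot 4 → {Research, Design}; time slot 5 → {Finance}. No two conflicting committees share a time slot.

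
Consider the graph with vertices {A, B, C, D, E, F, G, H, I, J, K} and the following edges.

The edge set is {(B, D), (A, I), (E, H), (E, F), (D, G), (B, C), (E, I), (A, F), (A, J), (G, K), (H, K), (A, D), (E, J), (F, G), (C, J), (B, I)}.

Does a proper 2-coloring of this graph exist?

No

The cycle A-J-C-B-I-A has odd length 5, so it cannot be 2-colored; at least 3 colors are needed.
So 2 colors are not enough.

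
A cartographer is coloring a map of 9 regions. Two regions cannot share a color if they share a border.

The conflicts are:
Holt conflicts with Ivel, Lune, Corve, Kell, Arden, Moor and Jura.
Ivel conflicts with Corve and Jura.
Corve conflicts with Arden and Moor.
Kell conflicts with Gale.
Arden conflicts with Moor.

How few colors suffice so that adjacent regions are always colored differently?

Holt, Corve, Arden, Moor pairwise conflict, so at least 4 colors are needed.
4 colors suffice: color 1 → {Holt, Gale}; color 2 → {Lune, Corve, Kell, Jura}; color 3 → {Ivel, Arden}; color 4 → {Moor}. No two conflicting regions share a color.

4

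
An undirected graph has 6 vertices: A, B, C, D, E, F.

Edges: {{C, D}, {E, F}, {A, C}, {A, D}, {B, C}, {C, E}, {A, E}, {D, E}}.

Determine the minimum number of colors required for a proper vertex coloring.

4

A, C, D, E are mutually adjacent (a clique of size 4), so at least 4 colors are needed.
A valid assignment using 4 colors: A=green, B=red, C=blue, D=yellow, E=red, F=blue. Each edge has distinct colors on its endpoints.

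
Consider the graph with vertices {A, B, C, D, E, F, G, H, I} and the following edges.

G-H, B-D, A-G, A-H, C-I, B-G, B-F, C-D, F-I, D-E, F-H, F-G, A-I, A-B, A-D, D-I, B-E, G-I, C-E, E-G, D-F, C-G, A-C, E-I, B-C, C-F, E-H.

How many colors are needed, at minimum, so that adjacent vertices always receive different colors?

4

A, B, C, D are mutually adjacent (a clique of size 4), so at least 4 colors are needed.
4 colors suffice: color red → {D, G}; color blue → {C, H}; color green → {B, I}; color yellow → {A, E, F}. Each edge has distinct colors on its endpoints.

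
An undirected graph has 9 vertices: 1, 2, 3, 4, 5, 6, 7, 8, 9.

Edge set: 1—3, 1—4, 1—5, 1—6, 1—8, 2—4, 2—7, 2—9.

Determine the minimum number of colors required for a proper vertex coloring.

2

1 and 3 are adjacent, so at least 2 colors are needed.
A valid assignment using 2 colors: 1=red, 2=red, 3=blue, 4=blue, 5=blue, 6=blue, 7=blue, 8=blue, 9=blue. Every edge joins two different colors.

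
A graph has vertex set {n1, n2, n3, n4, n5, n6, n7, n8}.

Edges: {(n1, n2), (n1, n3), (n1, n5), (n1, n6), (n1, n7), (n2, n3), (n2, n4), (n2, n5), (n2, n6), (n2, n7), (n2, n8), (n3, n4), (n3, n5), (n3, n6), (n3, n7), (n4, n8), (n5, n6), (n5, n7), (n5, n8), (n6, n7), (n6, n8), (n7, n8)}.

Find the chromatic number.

6

n1, n2, n3, n5, n6, n7 form a clique, so at least 6 colors are needed.
6 colors suffice: color 1 → {n2}; color 2 → {n4, n7}; color 3 → {n3, n8}; color 4 → {n5}; color 5 → {n6}; color 6 → {n1}. Every edge joins two different colors.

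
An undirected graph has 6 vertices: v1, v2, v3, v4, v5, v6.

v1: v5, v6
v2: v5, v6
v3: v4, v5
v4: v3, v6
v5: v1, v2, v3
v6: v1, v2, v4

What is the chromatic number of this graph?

3

The cycle v6-v4-v3-v5-v2-v6 has odd length 5, so it cannot be 2-colored; at least 3 colors are needed.
3 colors suffice: color 1 → {v5, v6}; color 2 → {v1, v2, v3}; color 3 → {v4}. Each edge has distinct colors on its endpoints.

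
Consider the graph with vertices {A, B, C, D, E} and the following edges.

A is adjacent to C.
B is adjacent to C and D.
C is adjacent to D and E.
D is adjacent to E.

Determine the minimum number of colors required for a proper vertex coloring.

C, D, E are mutually adjacent, so at least 3 colors are needed.
3 colors suffice: color red → {C}; color blue → {A, D}; color green → {B, E}. Each edge has distinct colors on its endpoints.

3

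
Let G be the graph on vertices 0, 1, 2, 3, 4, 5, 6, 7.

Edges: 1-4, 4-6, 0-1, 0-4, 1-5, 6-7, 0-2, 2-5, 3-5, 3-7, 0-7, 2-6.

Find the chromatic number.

3

0, 1, 4 form a triangle, so at least 3 colors are needed.
One proper 3-coloring: 0=a, 1=b, 2=b, 3=c, 4=c, 5=a, 6=a, 7=b. Each edge has distinct colors on its endpoints.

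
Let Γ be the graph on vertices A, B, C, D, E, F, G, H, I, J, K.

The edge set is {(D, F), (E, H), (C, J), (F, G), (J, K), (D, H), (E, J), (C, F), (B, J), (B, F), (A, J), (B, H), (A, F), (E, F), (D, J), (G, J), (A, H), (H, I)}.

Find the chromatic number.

2

H and I are adjacent, so at least 2 colors are needed.
A valid assignment using 2 colors: A=2, B=2, C=2, D=2, E=2, F=1, G=2, H=1, I=2, J=1, K=2. No two adjacent vertices share a color.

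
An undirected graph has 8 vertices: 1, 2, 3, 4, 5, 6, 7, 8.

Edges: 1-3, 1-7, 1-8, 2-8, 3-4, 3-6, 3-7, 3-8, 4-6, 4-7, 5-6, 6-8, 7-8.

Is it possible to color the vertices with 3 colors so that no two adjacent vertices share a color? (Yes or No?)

No

1, 3, 7, 8 form a clique, so at least 4 colors are needed.
So 3 colors are not enough.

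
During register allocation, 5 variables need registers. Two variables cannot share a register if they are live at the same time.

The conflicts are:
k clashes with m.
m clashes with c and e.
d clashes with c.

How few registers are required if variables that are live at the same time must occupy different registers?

2

m and c conflict, so at least 2 registers are needed.
2 registers suffice: register 1 → {m, d}; register 2 → {k, c, e}. No two conflicting variables share a register.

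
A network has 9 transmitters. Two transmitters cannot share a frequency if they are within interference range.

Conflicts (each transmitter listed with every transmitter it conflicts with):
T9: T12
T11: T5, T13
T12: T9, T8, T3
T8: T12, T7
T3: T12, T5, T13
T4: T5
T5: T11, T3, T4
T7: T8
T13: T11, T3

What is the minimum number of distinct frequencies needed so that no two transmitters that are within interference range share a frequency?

2

T12 and T3 conflict, so at least 2 frequencies are needed.
Using 2 frequencies: T9=2, T11=2, T12=1, T8=2, T3=2, T4=2, T5=1, T7=1, T13=1. No two conflicting transmitters share a frequency.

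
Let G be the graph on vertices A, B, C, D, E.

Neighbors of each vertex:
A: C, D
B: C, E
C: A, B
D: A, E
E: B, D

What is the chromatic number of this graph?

3

The cycle D-E-B-C-A-D has odd length 5, so it cannot be 2-colored; at least 3 colors are needed.
3 colors suffice: A=1, B=1, C=2, D=3, E=2. Each edge has distinct colors on its endpoints.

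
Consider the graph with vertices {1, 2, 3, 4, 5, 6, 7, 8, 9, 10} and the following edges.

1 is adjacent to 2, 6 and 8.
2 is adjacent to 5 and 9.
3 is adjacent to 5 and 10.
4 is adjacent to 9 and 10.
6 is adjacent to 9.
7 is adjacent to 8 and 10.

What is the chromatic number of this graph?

The cycle 4-9-2-1-8-7-10-4 has odd length 7, so it cannot be 2-colored; at least 3 colors are needed.
3 colors suffice: color a → {1, 5, 9, 10}; color b → {2, 3, 4, 6, 8}; color c → {7}. Every edge joins two different colors.

3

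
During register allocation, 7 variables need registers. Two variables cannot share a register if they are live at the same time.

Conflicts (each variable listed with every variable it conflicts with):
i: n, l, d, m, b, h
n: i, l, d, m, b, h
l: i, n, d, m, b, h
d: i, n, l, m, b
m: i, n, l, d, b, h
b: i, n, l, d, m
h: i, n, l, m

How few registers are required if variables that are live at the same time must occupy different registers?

i, n, l, d, m, b are mutually in conflict, so at least 6 registers are needed.
6 registers suffice: register 1 → {n}; register 2 → {m}; register 3 → {i}; register 4 → {l}; register 5 → {d, h}; register 6 → {b}. Every pair that conflicts lands in different registers.

6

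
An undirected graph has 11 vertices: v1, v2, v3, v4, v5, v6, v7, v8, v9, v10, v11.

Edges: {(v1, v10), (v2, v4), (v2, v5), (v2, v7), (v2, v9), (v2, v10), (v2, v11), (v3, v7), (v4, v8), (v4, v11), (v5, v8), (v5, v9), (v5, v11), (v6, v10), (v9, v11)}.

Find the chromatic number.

4

v2, v5, v9, v11 are pairwise adjacent (a clique of size 4), so at least 4 colors are needed.
One proper 4-coloring: v1=1, v2=1, v3=1, v4=3, v5=3, v6=1, v7=2, v8=1, v9=4, v10=2, v11=2. Each edge has distinct colors on its endpoints.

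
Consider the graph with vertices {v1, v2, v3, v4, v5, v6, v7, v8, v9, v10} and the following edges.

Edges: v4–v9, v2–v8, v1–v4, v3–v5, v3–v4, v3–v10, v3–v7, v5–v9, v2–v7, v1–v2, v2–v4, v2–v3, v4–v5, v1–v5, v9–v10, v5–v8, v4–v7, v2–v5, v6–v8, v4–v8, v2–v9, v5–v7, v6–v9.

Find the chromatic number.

5

v2, v3, v4, v5, v7 are pairwise adjacent (a clique of size 5), so at least 5 colors are needed.
5 colors suffice: color R → {v4, v6, v10}; color B → {v2}; color G → {v5}; color Y → {v1, v3, v8, v9}; color P → {v7}. Every edge joins two different colors.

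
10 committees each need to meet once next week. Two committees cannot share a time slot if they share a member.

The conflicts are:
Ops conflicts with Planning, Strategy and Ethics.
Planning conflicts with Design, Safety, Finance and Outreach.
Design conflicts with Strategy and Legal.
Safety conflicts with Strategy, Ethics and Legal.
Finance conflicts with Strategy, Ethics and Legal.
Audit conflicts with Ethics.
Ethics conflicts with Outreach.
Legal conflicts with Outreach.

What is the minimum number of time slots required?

2

Ops and Strategy conflict, so at least 2 time slots are needed.
2 time slots suffice: time slot 1 → {Planning, Strategy, Ethics, Legal}; time slot 2 → {Ops, Design, Safety, Finance, Audit, Outreach}. Each listed conflict is separated.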